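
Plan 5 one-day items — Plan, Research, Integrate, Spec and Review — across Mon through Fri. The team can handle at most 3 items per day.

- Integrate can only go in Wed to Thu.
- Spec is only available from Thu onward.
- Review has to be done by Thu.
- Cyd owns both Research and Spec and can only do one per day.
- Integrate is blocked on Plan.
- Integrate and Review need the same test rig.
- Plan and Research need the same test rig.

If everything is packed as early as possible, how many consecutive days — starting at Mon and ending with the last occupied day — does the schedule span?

The precedence chain requires at least 2 distinct days.
With at most 3 per day and 5 tasks, at least 2 days are needed.
Spec can't be placed before Thu — that is day 4 counting from Mon — so the schedule must run through at least 4 days.
4 works (last occupied day: Thu): for example Plan -> Mon; Integrate -> Wed; Spec -> Thu; Review -> Mon; Research -> Tue.

4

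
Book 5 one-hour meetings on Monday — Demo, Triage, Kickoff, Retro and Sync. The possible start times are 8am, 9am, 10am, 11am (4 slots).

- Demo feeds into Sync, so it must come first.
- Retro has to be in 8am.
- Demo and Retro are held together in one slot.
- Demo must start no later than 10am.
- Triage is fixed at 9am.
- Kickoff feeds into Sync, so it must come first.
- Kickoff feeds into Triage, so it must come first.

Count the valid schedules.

3

Enumerating: Triage in 9am; Retro in 8am; Demo in 8am; Sync in 9am; Kickoff in 8am | Demo in 8am, Sync in 10am, Triage in 9am, Retro in 8am, Kickoff in 8am | Kickoff in 8am, Sync in 11am, Demo in 8am, Retro in 8am, Triage in 9am.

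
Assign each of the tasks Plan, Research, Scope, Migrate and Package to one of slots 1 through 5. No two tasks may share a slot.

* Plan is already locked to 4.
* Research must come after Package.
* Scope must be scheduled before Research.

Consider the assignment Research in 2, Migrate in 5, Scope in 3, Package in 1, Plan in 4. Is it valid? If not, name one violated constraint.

Research must come after Package — holds.
Plan is already locked to 4 — holds.
No two tasks may share a slot — holds.
Scope must be scheduled before Research — violated.

No — it violates: Scope must be scheduled before Research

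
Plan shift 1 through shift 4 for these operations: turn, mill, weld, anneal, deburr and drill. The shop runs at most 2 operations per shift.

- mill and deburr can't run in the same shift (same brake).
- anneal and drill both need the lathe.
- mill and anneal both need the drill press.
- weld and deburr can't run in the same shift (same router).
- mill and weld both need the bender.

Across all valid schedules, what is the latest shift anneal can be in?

anneal at shift 4 is achievable: weld=shift 2, drill=shift 2, anneal=shift 4, deburr=shift 3, mill=shift 1, turn=shift 1.

shift 4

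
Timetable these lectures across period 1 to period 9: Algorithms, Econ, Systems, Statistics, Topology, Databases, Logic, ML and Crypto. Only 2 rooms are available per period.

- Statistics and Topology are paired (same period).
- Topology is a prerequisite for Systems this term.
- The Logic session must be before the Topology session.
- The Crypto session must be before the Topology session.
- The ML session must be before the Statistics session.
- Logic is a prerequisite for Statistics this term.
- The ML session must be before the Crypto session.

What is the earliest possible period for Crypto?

Precedence pushes Crypto to at least period 2; downstream work caps Crypto at period 7.
Crypto at period 2 is achievable: Topology=period 3; Systems=period 4; Econ=period 4; Crypto=period 2; Logic=period 1; Algorithms=period 2; ML=period 1; Databases=period 5; Statistics=period 3.

period 2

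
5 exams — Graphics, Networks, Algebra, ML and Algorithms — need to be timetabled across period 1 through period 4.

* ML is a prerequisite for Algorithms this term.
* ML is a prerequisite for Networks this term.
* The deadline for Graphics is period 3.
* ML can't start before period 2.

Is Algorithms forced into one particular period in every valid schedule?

No

Algorithms can be period 3 (e.g. ML in period 2; Algebra in period 1; Graphics in period 1; Algorithms in period 3; Networks in period 3) or period 4 (e.g. Networks=period 3; ML=period 2; Algorithms=period 4; Graphics=period 1; Algebra=period 1).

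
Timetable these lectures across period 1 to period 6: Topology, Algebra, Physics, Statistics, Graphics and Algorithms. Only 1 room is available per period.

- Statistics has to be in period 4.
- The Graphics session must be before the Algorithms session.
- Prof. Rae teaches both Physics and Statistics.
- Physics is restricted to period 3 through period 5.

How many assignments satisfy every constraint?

Splitting on Topology: it can be period 1 (6), period 2 (6), period 3 (3), period 5 (3), period 6 (6). Listing each branch's schedules as (Algebra, Physics, Statistics, Graphics, Algorithms) by period number:
Topology=period 1: (2,3,4,5,6) (2,5,4,3,6) (3,5,4,2,6) (5,3,4,2,6) (6,3,4,2,5) (6,5,4,2,3) — 6.
Topology=period 2: (1,3,4,5,6) (1,5,4,3,6) (3,5,4,1,6) (5,3,4,1,6) (6,3,4,1,5) (6,5,4,1,3) — 6.
Topology=period 3: (1,5,4,2,6) (2,5,4,1,6) (6,5,4,1,2) — 3.
Topology=period 5: (1,3,4,2,6) (2,3,4,1,6) (6,3,4,1,2) — 3.
Topology=period 6: (1,3,4,2,5) (1,5,4,2,3) (2,3,4,1,5) (2,5,4,1,3) (3,5,4,1,2) (5,3,4,1,2) — 6.
Summing: 6 + 6 + 3 + 3 + 6 = 24.

24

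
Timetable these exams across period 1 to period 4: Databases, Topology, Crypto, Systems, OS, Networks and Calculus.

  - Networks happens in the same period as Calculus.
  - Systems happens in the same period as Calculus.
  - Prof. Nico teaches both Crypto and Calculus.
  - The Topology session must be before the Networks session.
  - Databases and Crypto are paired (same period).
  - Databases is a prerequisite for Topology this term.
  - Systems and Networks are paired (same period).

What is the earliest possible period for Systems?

period 3

Systems must be in the same period as Networks, which can't be before period 3, so Systems is at least period 3.
Systems at period 3 is achievable: Crypto -> period 1, Networks -> period 3, Topology -> period 2, Databases -> period 1, Calculus -> period 3, Systems -> period 3, OS -> period 1.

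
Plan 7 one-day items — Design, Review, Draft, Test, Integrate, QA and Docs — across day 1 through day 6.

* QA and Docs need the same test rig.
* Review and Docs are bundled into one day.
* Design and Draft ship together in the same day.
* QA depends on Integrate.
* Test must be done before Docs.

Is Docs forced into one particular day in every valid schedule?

Docs can be day 2 (e.g. Integrate -> day 1; Draft -> day 1; QA -> day 3; Design -> day 1; Test -> day 1; Review -> day 2; Docs -> day 2) or day 3 (e.g. Integrate=day 1; QA=day 2; Design=day 1; Test=day 1; Docs=day 3; Draft=day 1; Review=day 3).

No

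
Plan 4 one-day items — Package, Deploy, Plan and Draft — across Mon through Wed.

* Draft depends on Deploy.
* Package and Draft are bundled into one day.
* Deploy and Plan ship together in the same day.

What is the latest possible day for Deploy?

Downstream work caps Deploy at Tue.
Deploy at Tue is achievable: Draft in Wed, Package in Wed, Deploy in Tue, Plan in Tue.

Tue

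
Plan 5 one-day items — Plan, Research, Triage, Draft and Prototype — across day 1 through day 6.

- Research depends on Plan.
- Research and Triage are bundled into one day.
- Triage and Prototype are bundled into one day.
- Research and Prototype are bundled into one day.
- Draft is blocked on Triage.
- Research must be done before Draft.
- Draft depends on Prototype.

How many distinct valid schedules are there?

Splitting on Plan: it can be day 1 (10), day 2 (6), day 3 (3), day 4 (1). Listing each branch's schedules as (Research, Triage, Draft, Prototype) by day number:
Plan=day 1: (2,2,3,2) (2,2,4,2) (2,2,5,2) (2,2,6,2) (3,3,4,3) (3,3,5,3) (3,3,6,3) (4,4,5,4) (4,4,6,4) (5,5,6,5) — 10.
Plan=day 2: (3,3,4,3) (3,3,5,3) (3,3,6,3) (4,4,5,4) (4,4,6,4) (5,5,6,5) — 6.
Plan=day 3: (4,4,5,4) (4,4,6,4) (5,5,6,5) — 3.
Plan=day 4: (5,5,6,5) — 1.
Summing: 10 + 6 + 3 + 1 = 20.

20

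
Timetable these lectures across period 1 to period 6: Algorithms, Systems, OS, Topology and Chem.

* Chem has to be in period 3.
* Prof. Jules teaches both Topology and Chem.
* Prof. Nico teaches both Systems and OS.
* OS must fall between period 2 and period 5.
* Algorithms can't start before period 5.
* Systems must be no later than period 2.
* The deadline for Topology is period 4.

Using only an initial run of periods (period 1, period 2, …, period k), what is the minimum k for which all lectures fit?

Algorithms can't be placed before period 5, so the schedule must run through at least period 5.
5 works (last occupied period: period 5): for example Topology -> period 1; Algorithms -> period 5; OS -> period 2; Chem -> period 3; Systems -> period 1.

5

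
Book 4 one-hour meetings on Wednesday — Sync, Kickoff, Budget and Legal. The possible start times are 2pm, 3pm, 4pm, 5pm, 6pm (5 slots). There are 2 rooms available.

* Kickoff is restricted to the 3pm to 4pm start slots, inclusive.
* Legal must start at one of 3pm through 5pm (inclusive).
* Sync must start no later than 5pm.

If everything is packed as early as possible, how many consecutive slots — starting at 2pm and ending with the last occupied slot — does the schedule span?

2 slots

With at most 2 per slot and 4 meetings, at least 2 slots are needed.
Kickoff can't be placed before 3pm — that is slot 2 counting from 2pm — so the schedule must run through at least 2 slots.
2 works (last occupied slot: 3pm): for example Legal -> 3pm, Budget -> 2pm, Sync -> 2pm, Kickoff -> 3pm.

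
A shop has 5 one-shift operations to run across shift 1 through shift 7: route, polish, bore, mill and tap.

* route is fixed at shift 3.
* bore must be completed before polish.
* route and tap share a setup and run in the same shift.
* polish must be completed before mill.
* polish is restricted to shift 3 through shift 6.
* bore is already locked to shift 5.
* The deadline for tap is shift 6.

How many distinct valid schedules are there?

Enumerating: polish -> shift 6, route -> shift 3, bore -> shift 5, tap -> shift 3, mill -> shift 7.

1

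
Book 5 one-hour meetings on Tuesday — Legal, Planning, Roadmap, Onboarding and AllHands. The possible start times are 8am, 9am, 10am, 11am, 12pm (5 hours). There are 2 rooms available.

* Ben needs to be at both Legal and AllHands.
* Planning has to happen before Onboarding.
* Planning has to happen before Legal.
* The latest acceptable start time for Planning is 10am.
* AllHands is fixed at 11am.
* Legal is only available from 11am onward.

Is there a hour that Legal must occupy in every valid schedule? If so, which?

Legal's window is 11am–12pm.
AllHands is fixed at 11am, and Legal can't share a hour with AllHands.
So Legal must be 12pm.

12pm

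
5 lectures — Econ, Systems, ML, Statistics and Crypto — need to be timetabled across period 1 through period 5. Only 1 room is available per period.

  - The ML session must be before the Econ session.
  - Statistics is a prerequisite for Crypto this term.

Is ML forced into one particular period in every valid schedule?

No

ML can be period 1 (e.g. Statistics=period 3, Econ=period 2, ML=period 1, Crypto=period 4, Systems=period 5) or period 2 (e.g. Crypto=period 4; Systems=period 5; Statistics=period 1; ML=period 2; Econ=period 3).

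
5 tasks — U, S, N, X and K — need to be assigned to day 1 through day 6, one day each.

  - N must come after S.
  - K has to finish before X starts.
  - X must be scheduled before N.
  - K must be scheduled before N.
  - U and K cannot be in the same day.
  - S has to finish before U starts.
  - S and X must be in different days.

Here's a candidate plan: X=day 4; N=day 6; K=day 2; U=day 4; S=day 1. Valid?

K has to finish before X starts — holds.
N must come after S — holds.
S has to finish before U starts — holds.
K must be scheduled before N — holds.
U and K cannot be in the same day — holds.
X must be scheduled before N — holds.
S and X must be in different days — holds.

Yes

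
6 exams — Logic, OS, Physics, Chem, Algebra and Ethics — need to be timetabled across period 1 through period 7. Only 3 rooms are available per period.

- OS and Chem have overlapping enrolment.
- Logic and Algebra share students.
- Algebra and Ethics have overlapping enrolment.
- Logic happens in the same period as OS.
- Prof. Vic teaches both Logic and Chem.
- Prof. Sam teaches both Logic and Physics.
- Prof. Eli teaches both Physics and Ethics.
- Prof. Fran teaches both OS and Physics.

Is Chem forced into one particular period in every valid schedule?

No

Chem can be period 1 (e.g. OS -> period 2; Algebra -> period 1; Logic -> period 2; Chem -> period 1; Ethics -> period 2; Physics -> period 1) or period 2 (e.g. Logic -> period 1; Algebra -> period 2; Physics -> period 2; OS -> period 1; Chem -> period 2; Ethics -> period 1).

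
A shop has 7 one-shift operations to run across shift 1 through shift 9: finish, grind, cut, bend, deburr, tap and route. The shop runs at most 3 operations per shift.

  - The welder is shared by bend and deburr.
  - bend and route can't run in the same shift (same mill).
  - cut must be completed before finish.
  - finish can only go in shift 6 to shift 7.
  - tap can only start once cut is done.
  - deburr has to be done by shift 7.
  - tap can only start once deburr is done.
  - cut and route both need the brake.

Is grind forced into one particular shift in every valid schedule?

No

grind can be shift 1 (e.g. deburr -> shift 1; bend -> shift 2; finish -> shift 6; grind -> shift 1; route -> shift 3; tap -> shift 2; cut -> shift 1) or shift 2 (e.g. route in shift 3, cut in shift 1, tap in shift 2, finish in shift 6, bend in shift 2, grind in shift 2, deburr in shift 1).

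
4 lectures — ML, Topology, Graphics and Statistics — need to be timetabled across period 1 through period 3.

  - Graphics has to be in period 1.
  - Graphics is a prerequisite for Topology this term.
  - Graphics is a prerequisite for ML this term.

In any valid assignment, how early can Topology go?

Precedence pushes Topology to at least period 2.
Topology at period 2 is achievable: Graphics=period 1, ML=period 2, Statistics=period 1, Topology=period 2.

period 2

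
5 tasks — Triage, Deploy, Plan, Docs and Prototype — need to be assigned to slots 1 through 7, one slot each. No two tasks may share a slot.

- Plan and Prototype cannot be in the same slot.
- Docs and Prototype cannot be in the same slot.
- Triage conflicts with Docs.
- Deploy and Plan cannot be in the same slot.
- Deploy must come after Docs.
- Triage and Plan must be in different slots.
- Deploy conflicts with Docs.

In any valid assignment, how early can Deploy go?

Precedence pushes Deploy to at least 2.
Deploy at 2 is achievable: Triage -> 3, Prototype -> 5, Deploy -> 2, Plan -> 4, Docs -> 1.

2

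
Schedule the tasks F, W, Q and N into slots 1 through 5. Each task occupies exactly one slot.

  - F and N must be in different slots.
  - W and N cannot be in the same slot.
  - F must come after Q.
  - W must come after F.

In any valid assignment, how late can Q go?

Downstream work caps Q at 3.
Q at 3 is achievable: W -> 5; N -> 1; Q -> 3; F -> 4.

3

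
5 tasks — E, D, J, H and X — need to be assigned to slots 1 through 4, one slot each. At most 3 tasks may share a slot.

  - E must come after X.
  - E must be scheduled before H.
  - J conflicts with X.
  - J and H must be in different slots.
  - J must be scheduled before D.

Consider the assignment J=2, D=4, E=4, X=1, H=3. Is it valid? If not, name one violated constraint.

No — it violates: E must be scheduled before H

E must come after X — holds.
J must be scheduled before D — holds.
J conflicts with X — holds.
E must be scheduled before H — violated.
At most 3 tasks may share a slot — holds.
J and H must be in different slots — holds.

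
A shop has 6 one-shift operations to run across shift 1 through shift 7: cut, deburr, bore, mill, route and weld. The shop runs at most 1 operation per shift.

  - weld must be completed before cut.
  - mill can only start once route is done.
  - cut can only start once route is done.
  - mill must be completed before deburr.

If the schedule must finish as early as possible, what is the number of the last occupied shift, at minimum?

The precedence chain requires at least 3 distinct shifts.
With at most 1 per shift and 6 operations, at least 6 shifts are needed.
6 works (last occupied shift: shift 6): for example bore -> shift 6; route -> shift 1; mill -> shift 4; weld -> shift 2; deburr -> shift 5; cut -> shift 3.

6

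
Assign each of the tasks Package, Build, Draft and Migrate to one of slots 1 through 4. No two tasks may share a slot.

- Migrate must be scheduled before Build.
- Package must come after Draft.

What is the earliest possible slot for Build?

Precedence pushes Build to at least 2.
Build at 2 is achievable: Migrate in 1; Package in 4; Draft in 3; Build in 2.

2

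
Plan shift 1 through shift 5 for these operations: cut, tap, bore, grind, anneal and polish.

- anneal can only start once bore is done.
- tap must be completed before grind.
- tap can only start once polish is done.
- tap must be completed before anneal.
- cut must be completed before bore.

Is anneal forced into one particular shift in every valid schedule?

No

anneal can be shift 3 (e.g. bore=shift 2, tap=shift 2, polish=shift 1, cut=shift 1, anneal=shift 3, grind=shift 3) or shift 4 (e.g. anneal in shift 4; grind in shift 3; tap in shift 2; bore in shift 2; polish in shift 1; cut in shift 1).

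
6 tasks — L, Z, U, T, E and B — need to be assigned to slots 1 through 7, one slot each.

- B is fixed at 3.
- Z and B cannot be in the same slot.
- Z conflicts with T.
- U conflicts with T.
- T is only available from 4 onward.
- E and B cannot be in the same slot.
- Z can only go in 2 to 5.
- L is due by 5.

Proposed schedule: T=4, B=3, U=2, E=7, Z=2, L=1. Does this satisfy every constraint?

U conflicts with T — holds.
B is fixed at 3 — holds.
Z and B cannot be in the same slot — holds.
T is only available from 4 onward — holds.
Z conflicts with T — holds.
Z can only go in 2 to 5 — holds.
L is due by 5 — holds.
E and B cannot be in the same slot — holds.

Yes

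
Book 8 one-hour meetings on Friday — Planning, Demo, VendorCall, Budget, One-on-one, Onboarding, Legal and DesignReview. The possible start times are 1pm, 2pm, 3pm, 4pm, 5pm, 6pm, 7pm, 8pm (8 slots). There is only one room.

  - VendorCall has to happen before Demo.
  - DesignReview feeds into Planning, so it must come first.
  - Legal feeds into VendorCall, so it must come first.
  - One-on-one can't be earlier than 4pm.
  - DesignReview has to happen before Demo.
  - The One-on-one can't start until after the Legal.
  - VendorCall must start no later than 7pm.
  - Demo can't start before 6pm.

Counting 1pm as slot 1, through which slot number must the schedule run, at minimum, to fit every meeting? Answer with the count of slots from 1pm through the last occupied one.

8

The precedence chain requires at least 3 distinct slots.
With at most 1 per slot and 8 meetings, at least 8 slots are needed.
Demo can't be placed before 6pm — that is slot 6 counting from 1pm — so the schedule must run through at least 6 slots.
8 works (last occupied slot: 8pm): for example Budget=7pm, Legal=1pm, VendorCall=2pm, Demo=6pm, One-on-one=4pm, Onboarding=8pm, Planning=5pm, DesignReview=3pm.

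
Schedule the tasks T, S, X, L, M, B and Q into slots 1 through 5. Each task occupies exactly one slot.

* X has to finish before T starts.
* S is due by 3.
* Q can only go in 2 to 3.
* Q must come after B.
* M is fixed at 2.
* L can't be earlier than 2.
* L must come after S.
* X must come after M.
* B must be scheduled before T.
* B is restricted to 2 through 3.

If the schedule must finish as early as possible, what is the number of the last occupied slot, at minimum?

slot 4

The precedence chain requires at least 3 distinct slots.
Propagating the time windows through the other constraints, T can't land before 4, so the schedule must run through at least slot 4.
4 works (last occupied slot: 4): for example M=2, X=3, S=1, L=2, T=4, B=2, Q=3.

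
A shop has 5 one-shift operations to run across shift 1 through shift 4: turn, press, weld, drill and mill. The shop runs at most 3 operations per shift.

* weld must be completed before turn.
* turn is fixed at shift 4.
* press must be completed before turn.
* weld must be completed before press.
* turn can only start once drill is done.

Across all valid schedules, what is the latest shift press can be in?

shift 3

Precedence pushes press to at least shift 2; downstream work caps press at shift 3.
press at shift 3 is achievable: mill -> shift 1; press -> shift 3; turn -> shift 4; weld -> shift 1; drill -> shift 1.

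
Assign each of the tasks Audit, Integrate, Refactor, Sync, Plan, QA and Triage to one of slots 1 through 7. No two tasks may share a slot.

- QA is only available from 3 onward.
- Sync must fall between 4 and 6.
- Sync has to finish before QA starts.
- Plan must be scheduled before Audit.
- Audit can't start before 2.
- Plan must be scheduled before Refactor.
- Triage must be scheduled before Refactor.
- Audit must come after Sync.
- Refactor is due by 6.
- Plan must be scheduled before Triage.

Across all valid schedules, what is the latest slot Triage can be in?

3

Precedence pushes Triage to at least 2; downstream work caps Triage at 5.
Triage at 3 is achievable: Audit=7, Sync=4, Integrate=2, QA=5, Triage=3, Refactor=6, Plan=1.
Nothing later works — the capacity limit rule out every slot after 3.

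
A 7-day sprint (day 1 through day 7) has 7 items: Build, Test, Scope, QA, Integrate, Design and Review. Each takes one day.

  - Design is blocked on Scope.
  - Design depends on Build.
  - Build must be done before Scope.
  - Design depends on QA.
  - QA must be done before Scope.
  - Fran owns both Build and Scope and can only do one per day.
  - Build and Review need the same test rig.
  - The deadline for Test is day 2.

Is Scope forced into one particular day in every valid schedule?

No

Scope can be day 2 (e.g. Build -> day 1; QA -> day 1; Review -> day 2; Scope -> day 2; Test -> day 1; Design -> day 3; Integrate -> day 1) or day 3 (e.g. Integrate -> day 1, Review -> day 2, Build -> day 1, Design -> day 4, QA -> day 1, Scope -> day 3, Test -> day 1).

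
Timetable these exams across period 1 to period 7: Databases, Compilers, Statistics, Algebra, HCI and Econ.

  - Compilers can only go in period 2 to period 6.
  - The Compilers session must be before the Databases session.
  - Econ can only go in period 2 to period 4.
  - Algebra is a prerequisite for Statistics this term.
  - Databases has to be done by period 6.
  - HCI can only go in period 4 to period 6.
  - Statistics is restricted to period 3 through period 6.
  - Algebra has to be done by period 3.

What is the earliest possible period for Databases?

Precedence pushes Databases to at least period 3; Databases's own window allows nothing later than period 6.
Databases at period 3 is achievable: Econ -> period 2; Algebra -> period 1; Compilers -> period 2; Databases -> period 3; Statistics -> period 3; HCI -> period 4.

period 3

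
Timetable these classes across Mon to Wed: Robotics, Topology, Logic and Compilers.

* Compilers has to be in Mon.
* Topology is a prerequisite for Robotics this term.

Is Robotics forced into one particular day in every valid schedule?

No

Robotics can be Tue (e.g. Topology -> Mon, Logic -> Mon, Compilers -> Mon, Robotics -> Tue) or Wed (e.g. Robotics -> Wed, Logic -> Mon, Topology -> Mon, Compilers -> Mon).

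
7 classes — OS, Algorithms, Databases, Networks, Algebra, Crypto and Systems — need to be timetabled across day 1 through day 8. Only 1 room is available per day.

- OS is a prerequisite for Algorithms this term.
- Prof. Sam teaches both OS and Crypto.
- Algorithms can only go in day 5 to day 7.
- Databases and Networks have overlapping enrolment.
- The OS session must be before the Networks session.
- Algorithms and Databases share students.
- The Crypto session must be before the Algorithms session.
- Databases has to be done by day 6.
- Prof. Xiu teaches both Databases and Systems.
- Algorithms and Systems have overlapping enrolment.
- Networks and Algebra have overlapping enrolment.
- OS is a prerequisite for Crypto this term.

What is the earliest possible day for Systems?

Systems at day 1 is achievable: Systems in day 1; Crypto in day 4; Algorithms in day 5; OS in day 3; Networks in day 6; Algebra in day 7; Databases in day 2.

day 1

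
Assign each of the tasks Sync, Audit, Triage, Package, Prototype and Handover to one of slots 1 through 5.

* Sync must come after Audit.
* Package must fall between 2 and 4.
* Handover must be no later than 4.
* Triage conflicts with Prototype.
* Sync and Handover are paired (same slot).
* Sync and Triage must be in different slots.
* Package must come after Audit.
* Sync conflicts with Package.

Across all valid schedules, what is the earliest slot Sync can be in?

Precedence pushes Sync to at least 2; Sync must be in the same slot as Handover, which can't be after 4, so Sync is at most 4.
Sync at 2 is achievable: Sync -> 2, Prototype -> 2, Triage -> 1, Handover -> 2, Package -> 3, Audit -> 1.

2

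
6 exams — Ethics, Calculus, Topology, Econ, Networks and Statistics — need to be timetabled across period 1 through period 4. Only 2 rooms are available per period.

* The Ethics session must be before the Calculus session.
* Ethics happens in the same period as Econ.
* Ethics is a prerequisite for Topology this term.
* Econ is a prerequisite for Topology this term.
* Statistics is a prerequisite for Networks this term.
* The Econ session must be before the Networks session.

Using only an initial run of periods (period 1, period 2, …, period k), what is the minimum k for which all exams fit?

3

The precedence chain requires at least 2 distinct periods.
With at most 2 per period and 6 exams, at least 3 periods are needed.
3 works (last occupied period: period 3): for example Ethics in period 1, Calculus in period 3, Topology in period 2, Statistics in period 2, Econ in period 1, Networks in period 3.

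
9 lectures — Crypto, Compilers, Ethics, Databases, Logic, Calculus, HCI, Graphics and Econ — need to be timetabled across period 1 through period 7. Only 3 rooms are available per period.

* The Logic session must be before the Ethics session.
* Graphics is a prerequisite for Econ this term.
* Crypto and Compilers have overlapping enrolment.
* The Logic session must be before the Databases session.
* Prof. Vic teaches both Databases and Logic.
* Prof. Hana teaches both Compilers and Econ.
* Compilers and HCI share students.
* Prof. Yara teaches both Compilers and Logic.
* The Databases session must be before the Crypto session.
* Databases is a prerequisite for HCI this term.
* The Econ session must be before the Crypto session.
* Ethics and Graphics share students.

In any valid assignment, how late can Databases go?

Precedence pushes Databases to at least period 2; downstream work caps Databases at period 6.
Databases at period 6 is achievable: Econ -> period 2; Calculus -> period 1; Compilers -> period 3; Databases -> period 6; Graphics -> period 1; Ethics -> period 2; Logic -> period 1; HCI -> period 7; Crypto -> period 7.

period 6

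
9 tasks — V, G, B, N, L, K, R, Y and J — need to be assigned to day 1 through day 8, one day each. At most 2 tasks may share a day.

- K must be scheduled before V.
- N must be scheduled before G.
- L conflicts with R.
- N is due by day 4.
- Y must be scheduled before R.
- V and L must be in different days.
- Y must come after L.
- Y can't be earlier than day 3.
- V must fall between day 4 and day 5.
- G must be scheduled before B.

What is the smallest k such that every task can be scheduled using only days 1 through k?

5 days

The precedence chain requires at least 3 distinct days.
With at most 2 per day and 9 tasks, at least 5 days are needed.
V can't be placed before day 4, so the schedule must run through at least day 4.
5 works (last occupied day: day 5): for example Y -> day 3; B -> day 3; J -> day 5; N -> day 1; K -> day 2; L -> day 1; G -> day 2; V -> day 4; R -> day 4.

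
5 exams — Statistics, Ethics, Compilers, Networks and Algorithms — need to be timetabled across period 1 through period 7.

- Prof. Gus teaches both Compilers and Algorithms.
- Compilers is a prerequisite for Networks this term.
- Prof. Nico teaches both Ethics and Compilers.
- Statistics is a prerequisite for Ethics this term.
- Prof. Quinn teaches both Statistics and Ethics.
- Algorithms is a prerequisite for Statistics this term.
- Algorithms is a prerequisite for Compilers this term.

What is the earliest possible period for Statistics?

period 2

Precedence pushes Statistics to at least period 2; downstream work caps Statistics at period 6.
Statistics at period 2 is achievable: Algorithms=period 1, Ethics=period 3, Statistics=period 2, Compilers=period 2, Networks=period 3.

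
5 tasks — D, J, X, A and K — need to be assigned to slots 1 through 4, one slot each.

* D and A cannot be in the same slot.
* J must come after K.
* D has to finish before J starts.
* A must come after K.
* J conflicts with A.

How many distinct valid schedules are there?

Splitting on D: it can be 1 (32), 2 (16), 3 (4). Listing each branch's schedules as (J, X, A, K):
D=1: (2,1,3,1) (2,1,4,1) (2,2,3,1) (2,2,4,1) (2,3,3,1) (2,3,4,1) (2,4,3,1) (2,4,4,1) (3,1,2,1) (3,1,4,1) (3,1,4,2) (3,2,2,1) (3,2,4,1) (3,2,4,2) (3,3,2,1) (3,3,4,1) (3,3,4,2) (3,4,2,1) (3,4,4,1) (3,4,4,2) (4,1,2,1) (4,1,3,1) (4,1,3,2) (4,2,2,1) (4,2,3,1) (4,2,3,2) (4,3,2,1) (4,3,3,1) (4,3,3,2) (4,4,2,1) (4,4,3,1) (4,4,3,2) — 32.
D=2: (3,1,4,1) (3,1,4,2) (3,2,4,1) (3,2,4,2) (3,3,4,1) (3,3,4,2) (3,4,4,1) (3,4,4,2) (4,1,3,1) (4,1,3,2) (4,2,3,1) (4,2,3,2) (4,3,3,1) (4,3,3,2) (4,4,3,1) (4,4,3,2) — 16.
D=3: (4,1,2,1) (4,2,2,1) (4,3,2,1) (4,4,2,1) — 4.
Summing: 32 + 16 + 4 = 52.

52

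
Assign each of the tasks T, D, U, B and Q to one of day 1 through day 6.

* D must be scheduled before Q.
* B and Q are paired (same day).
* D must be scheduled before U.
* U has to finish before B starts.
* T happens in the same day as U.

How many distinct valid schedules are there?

Splitting on T: it can be day 2 (4), day 3 (6), day 4 (6), day 5 (4). Listing each branch's schedules as (D, U, B, Q) by day number:
T=day 2: (1,2,3,3) (1,2,4,4) (1,2,5,5) (1,2,6,6) — 4.
T=day 3: (1,3,4,4) (1,3,5,5) (1,3,6,6) (2,3,4,4) (2,3,5,5) (2,3,6,6) — 6.
T=day 4: (1,4,5,5) (1,4,6,6) (2,4,5,5) (2,4,6,6) (3,4,5,5) (3,4,6,6) — 6.
T=day 5: (1,5,6,6) (2,5,6,6) (3,5,6,6) (4,5,6,6) — 4.
Summing: 4 + 6 + 6 + 4 = 20.

20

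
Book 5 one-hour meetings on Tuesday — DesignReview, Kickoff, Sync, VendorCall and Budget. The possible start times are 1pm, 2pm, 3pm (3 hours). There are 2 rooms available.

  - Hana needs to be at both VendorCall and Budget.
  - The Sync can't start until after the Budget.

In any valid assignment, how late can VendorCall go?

VendorCall at 3pm is achievable: DesignReview=1pm, Budget=1pm, Sync=2pm, VendorCall=3pm, Kickoff=2pm.

3pm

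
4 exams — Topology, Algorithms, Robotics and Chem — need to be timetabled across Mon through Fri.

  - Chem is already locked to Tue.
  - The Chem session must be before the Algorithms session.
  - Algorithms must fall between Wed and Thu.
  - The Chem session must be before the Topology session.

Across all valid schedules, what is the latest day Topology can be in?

Fri

Precedence pushes Topology to at least Wed.
Topology at Fri is achievable: Robotics -> Mon; Topology -> Fri; Chem -> Tue; Algorithms -> Wed.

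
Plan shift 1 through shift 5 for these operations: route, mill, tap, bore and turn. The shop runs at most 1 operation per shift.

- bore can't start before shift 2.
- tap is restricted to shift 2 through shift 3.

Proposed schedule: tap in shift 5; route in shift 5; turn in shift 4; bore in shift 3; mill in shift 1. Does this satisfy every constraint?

tap is restricted to shift 2 through shift 3 — violated.
The shop runs at most 1 operation per shift — violated.
bore can't start before shift 2 — holds.

Invalid. The shop runs at most 1 operation per shift.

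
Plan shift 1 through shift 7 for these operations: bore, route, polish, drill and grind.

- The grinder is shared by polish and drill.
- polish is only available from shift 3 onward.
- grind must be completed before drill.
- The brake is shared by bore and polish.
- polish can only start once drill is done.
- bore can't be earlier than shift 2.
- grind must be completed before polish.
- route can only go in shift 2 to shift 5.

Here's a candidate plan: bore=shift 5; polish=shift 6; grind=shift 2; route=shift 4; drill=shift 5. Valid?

Yes, all constraints hold

polish is only available from shift 3 onward — holds.
polish can only start once drill is done — holds.
grind must be completed before drill — holds.
grind must be completed before polish — holds.
The brake is shared by bore and polish — holds.
bore can't be earlier than shift 2 — holds.
The grinder is shared by polish and drill — holds.
route can only go in shift 2 to shift 5 — holds.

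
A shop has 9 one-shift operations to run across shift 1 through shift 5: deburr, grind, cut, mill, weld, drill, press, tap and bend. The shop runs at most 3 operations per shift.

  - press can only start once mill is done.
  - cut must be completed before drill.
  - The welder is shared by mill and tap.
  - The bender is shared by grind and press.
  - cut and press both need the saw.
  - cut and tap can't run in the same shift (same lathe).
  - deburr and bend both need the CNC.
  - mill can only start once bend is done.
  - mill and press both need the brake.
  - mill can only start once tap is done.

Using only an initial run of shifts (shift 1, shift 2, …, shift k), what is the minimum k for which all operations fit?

3 shifts

The precedence chain requires at least 3 distinct shifts.
With at most 3 per shift and 9 operations, at least 3 shifts are needed.
3 works (last occupied shift: shift 3): for example drill in shift 3; tap in shift 1; cut in shift 2; bend in shift 1; weld in shift 3; press in shift 3; deburr in shift 2; mill in shift 2; grind in shift 1.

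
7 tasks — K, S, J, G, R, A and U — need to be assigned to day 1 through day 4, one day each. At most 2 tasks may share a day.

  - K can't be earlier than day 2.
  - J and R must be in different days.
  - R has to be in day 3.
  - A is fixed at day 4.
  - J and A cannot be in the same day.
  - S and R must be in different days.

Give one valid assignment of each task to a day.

S=day 1; A=day 4; R=day 3; K=day 2; U=day 3; J=day 1; G=day 2

Checking: S(day 1) != R(day 3); J(day 1) != R(day 3); J(day 1) != A(day 4); K=day 2 in [day 2,day 4]; R=day 3 in [day 3,day 3]; A=day 4 in [day 4,day 4]; max 2 per day (cap 2).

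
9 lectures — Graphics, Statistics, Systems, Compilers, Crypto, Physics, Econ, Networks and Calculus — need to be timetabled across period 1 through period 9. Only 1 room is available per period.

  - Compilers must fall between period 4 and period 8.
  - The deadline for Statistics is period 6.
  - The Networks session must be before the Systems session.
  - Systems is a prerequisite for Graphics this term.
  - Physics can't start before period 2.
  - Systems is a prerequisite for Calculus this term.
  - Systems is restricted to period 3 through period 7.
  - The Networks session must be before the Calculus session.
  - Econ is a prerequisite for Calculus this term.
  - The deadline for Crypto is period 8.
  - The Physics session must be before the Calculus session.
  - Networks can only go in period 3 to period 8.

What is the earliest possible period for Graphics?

period 5

Precedence pushes Graphics to at least period 5.
Graphics at period 5 is achievable: Econ=period 8; Graphics=period 5; Calculus=period 9; Networks=period 3; Systems=period 4; Physics=period 2; Crypto=period 7; Statistics=period 1; Compilers=period 6.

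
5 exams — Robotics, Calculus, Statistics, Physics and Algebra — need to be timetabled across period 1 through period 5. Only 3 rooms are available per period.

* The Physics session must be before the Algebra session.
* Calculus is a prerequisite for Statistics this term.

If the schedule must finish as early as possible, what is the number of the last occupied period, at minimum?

The precedence chain requires at least 2 distinct periods.
With at most 3 per period and 5 exams, at least 2 periods are needed.
2 works (last occupied period: period 2): for example Robotics=period 1; Physics=period 1; Calculus=period 1; Statistics=period 2; Algebra=period 2.

period 2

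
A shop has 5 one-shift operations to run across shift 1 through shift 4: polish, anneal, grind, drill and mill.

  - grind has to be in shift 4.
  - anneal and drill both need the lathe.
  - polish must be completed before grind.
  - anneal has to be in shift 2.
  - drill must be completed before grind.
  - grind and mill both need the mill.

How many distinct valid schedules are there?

18

Splitting on polish: it can be shift 1 (6), shift 2 (6), shift 3 (6). Listing each branch's schedules as (anneal, grind, drill, mill) by shift number:
polish=shift 1: (2,4,1,1) (2,4,1,2) (2,4,1,3) (2,4,3,1) (2,4,3,2) (2,4,3,3) — 6.
polish=shift 2: (2,4,1,1) (2,4,1,2) (2,4,1,3) (2,4,3,1) (2,4,3,2) (2,4,3,3) — 6.
polish=shift 3: (2,4,1,1) (2,4,1,2) (2,4,1,3) (2,4,3,1) (2,4,3,2) (2,4,3,3) — 6.
Summing: 6 + 6 + 6 = 18.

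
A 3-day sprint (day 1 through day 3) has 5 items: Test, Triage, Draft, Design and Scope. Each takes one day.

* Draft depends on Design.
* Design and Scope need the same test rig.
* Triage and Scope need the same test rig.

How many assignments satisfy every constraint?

36

Splitting on Test: it can be day 1 (12), day 2 (12), day 3 (12). Listing each branch's schedules as (Triage, Draft, Design, Scope) by day number:
Test=day 1: (1,2,1,2) (1,2,1,3) (1,3,1,2) (1,3,1,3) (1,3,2,3) (2,2,1,3) (2,3,1,3) (2,3,2,1) (2,3,2,3) (3,2,1,2) (3,3,1,2) (3,3,2,1) — 12.
Test=day 2: (1,2,1,2) (1,2,1,3) (1,3,1,2) (1,3,1,3) (1,3,2,3) (2,2,1,3) (2,3,1,3) (2,3,2,1) (2,3,2,3) (3,2,1,2) (3,3,1,2) (3,3,2,1) — 12.
Test=day 3: (1,2,1,2) (1,2,1,3) (1,3,1,2) (1,3,1,3) (1,3,2,3) (2,2,1,3) (2,3,1,3) (2,3,2,1) (2,3,2,3) (3,2,1,2) (3,3,1,2) (3,3,2,1) — 12.
Summing: 12 + 12 + 12 = 36.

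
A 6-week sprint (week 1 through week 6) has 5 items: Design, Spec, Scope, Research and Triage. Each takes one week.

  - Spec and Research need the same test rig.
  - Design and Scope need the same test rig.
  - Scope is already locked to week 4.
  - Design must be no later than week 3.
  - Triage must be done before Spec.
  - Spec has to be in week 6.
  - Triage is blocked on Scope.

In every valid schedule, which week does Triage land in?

week 5

Scope is fixed at week 4 and must come before Triage, so Triage is at least week 5.
Spec is fixed at week 6 and must come after Triage, so Triage is at most week 5.
So Triage must be week 5.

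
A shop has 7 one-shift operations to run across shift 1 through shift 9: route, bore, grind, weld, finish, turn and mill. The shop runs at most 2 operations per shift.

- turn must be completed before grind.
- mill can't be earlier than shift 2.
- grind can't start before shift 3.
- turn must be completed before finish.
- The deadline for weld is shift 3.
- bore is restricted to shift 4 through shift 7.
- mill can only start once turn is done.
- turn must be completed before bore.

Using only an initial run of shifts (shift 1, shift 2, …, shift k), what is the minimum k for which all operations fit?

4

The precedence chain requires at least 2 distinct shifts.
With at most 2 per shift and 7 operations, at least 4 shifts are needed.
bore can't be placed before shift 4, so the schedule must run through at least shift 4.
4 works (last occupied shift: shift 4): for example weld=shift 1; bore=shift 4; mill=shift 2; turn=shift 1; finish=shift 2; route=shift 3; grind=shift 3.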